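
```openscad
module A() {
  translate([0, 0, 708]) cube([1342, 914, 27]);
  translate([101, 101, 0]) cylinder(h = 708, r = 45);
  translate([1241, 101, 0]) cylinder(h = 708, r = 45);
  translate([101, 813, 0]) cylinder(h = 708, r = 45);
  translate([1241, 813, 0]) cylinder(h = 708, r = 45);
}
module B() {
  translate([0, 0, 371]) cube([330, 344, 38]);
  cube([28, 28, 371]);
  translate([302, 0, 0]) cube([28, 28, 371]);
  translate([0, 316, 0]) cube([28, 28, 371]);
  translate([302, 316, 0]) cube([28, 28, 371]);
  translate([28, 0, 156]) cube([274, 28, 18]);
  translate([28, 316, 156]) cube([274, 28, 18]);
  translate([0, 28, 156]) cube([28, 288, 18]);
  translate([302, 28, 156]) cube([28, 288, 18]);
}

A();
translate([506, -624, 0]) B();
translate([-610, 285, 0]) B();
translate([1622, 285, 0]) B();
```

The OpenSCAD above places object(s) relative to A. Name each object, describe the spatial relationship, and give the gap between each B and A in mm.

A is a table. B is a stool. Three stools sit around the table at the −y, −x, +x sides. The gap between each stool and the table is 280 mm.

Each stool's nearest face is 280 mm from the table's bounding box.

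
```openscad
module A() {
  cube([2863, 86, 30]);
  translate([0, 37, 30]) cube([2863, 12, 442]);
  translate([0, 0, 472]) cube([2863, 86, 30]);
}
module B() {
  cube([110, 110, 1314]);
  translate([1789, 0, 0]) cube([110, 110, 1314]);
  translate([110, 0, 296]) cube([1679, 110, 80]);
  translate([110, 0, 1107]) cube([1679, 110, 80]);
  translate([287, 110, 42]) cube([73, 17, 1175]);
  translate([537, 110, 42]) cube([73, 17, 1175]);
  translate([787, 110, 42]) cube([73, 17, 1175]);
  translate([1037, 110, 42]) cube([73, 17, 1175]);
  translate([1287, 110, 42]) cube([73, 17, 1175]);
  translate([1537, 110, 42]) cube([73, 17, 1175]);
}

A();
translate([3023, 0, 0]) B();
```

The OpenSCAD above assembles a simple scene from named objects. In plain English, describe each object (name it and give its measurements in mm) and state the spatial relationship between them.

A is an I-beam lying along x, 2863 mm long. Overall section height 502 mm. Two flanges 86 mm wide (y) and 30 mm thick, one on the floor and one at the top; a web 12 mm thick runs between them, centred on the flange width.

B is a fence section. Two 110×110 mm posts, 1314 mm tall, stand on the floor with a clear span of 1679 mm between their inner faces. Two horizontal rails of 110×80 mm section span the gap between the posts with their undersides at z = 296 mm and z = 1107 mm, flush with the posts' −y face. 6 pickets, each 73 mm wide, 17 mm thick and 1175 mm tall, are fixed to the +y face of the rails with their bottoms at z = 42 mm, evenly spaced across the span with equal gaps (rounded down to the nearest mm) at the −x end and between each pair — any rounding remainder accumulates at the +x end.

The fence section is on the floor beside the I-beam on its +x side.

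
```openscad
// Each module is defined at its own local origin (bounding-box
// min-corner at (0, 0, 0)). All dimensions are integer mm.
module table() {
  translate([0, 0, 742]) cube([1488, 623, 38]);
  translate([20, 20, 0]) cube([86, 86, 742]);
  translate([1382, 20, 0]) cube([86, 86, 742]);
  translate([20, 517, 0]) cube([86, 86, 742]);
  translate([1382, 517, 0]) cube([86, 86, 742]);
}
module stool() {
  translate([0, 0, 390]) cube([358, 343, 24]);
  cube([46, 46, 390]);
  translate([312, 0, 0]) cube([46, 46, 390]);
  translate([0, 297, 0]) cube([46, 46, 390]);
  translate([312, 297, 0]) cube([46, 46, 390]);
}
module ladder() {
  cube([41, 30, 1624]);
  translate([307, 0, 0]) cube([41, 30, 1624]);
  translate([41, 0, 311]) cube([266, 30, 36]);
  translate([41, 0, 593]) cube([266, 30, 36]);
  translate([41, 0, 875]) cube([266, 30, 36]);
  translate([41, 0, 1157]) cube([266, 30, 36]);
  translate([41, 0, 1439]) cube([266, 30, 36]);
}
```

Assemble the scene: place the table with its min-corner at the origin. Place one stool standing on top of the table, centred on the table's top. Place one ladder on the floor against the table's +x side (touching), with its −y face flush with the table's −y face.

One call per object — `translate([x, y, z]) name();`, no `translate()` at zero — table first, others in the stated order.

table();
translate([565, 140, 780]) stool();
translate([1488, 0, 0]) ladder();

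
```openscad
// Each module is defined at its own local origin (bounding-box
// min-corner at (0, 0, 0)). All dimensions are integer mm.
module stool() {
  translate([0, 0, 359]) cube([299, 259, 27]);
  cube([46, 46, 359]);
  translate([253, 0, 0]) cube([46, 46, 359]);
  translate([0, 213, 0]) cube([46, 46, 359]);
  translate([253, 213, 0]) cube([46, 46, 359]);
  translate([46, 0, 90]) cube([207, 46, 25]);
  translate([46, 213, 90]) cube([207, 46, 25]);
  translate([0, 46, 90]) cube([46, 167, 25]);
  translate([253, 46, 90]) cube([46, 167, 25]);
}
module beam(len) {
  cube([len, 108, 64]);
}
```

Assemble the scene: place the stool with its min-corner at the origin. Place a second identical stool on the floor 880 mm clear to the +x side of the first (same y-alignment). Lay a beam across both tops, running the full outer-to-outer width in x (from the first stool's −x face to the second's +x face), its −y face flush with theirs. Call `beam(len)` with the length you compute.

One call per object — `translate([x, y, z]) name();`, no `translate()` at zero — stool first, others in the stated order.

stool();
translate([1179, 0, 0]) stool();
translate([0, 0, 386]) beam(1478);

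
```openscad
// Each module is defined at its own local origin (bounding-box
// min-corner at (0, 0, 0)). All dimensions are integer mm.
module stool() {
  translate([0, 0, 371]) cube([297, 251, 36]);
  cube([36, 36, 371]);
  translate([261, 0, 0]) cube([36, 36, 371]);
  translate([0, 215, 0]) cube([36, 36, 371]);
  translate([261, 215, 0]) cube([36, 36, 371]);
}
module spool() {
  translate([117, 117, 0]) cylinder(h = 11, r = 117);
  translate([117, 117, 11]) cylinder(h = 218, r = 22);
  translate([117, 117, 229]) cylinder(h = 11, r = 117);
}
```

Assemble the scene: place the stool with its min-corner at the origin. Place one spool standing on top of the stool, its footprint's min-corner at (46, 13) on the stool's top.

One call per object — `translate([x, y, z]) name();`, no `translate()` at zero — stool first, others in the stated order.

stool();
translate([46, 13, 407]) spool();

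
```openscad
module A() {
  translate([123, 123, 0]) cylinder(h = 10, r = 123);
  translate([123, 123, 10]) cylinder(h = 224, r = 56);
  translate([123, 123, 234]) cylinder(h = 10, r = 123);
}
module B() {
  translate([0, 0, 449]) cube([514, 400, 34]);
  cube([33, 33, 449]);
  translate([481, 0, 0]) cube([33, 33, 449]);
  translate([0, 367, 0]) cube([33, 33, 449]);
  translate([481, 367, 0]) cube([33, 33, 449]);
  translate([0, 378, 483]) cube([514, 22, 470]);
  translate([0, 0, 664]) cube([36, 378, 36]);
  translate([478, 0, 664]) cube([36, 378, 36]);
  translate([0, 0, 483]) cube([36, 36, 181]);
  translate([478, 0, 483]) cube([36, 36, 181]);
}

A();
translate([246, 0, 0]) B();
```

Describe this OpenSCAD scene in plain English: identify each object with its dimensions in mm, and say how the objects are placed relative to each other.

A is a spool: two coaxial disc flanges of radius 123 mm and thickness 10 mm, joined by a core cylinder of radius 56 mm and height 224 mm. The lower flange rests on z = 0 and the three cylinders share a vertical axis.

B is a chair: 514×400 mm seat, 34 mm thick, top at z = 483 mm, on four 33 mm square corner legs flush with the seat edges. A 22 mm thick backrest slab spans the full seat width, extending 470 mm above the seat top, its back face flush with the seat's +y edge. Two armrests of 36×36 mm section run along each side from the seat's front edge to the front of the backrest, top faces 217 mm above the seat top and outer faces flush with the seat's x-edges; a 36×36 mm post under the front of each armrest stands on the seat at the front corner.

The chair is against the spool's +x side, with their −y faces flush.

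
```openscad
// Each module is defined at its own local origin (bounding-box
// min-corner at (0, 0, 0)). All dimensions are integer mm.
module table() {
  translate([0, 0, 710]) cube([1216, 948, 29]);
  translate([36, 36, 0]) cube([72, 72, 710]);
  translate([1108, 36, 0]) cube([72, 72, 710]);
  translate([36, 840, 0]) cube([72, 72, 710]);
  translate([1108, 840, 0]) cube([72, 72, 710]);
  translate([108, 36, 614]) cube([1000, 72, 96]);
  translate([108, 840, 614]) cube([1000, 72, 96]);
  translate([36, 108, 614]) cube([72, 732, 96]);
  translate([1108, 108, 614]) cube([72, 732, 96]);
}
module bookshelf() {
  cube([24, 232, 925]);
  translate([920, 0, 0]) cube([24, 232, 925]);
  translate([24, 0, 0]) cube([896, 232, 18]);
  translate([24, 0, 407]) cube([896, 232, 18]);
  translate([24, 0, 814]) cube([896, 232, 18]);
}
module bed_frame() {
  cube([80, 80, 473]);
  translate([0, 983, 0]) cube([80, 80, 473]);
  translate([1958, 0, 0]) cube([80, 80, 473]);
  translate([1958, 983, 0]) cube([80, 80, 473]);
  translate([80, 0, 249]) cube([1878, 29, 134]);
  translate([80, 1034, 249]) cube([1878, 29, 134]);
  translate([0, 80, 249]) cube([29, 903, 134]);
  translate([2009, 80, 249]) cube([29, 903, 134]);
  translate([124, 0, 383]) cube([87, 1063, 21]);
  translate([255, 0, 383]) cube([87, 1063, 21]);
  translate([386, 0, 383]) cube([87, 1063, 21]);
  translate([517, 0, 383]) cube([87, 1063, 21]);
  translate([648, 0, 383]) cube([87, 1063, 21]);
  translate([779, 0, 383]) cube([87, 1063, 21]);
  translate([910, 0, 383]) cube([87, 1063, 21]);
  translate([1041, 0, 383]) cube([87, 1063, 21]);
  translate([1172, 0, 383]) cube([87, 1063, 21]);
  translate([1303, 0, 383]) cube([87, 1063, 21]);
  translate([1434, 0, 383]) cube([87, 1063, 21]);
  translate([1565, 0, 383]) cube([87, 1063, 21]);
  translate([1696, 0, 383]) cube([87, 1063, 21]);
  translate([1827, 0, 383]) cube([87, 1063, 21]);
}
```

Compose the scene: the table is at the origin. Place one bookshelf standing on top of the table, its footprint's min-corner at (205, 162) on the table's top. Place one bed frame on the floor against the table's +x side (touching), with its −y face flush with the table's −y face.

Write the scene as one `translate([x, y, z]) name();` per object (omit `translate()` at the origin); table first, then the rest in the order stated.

table();
translate([205, 162, 739]) bookshelf();
translate([1216, 0, 0]) bed_frame();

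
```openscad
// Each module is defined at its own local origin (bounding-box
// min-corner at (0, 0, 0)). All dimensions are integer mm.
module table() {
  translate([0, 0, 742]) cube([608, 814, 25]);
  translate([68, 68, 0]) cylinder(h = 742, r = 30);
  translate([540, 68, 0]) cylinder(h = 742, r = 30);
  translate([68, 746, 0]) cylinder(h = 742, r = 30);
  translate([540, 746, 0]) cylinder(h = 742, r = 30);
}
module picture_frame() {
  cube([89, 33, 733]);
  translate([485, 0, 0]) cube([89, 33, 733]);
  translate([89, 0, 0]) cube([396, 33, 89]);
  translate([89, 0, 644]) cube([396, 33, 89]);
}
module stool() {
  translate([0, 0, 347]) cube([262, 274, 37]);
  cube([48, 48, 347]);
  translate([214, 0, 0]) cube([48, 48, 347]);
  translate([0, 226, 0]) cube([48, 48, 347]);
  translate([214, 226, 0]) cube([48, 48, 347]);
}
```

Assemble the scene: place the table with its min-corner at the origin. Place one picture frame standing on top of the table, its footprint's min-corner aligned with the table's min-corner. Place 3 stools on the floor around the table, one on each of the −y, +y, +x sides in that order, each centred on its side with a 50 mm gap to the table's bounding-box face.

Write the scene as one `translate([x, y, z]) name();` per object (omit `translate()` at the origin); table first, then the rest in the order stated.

table();
translate([0, 0, 767]) picture_frame();
translate([173, -324, 0]) stool();
translate([173, 864, 0]) stool();
translate([658, 270, 0]) stool();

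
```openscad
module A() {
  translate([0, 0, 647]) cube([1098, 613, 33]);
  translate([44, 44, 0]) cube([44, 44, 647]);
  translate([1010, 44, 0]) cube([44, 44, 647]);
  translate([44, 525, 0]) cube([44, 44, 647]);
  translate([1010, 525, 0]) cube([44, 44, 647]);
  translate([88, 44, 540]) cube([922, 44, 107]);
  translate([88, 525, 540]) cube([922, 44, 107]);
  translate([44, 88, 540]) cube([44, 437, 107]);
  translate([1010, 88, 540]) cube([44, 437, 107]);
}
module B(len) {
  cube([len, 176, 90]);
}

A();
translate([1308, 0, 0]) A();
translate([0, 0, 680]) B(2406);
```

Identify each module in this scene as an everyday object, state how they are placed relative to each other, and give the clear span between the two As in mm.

A is a table. B is a beam. A beam spans the tops of two tables. The clear span between the two tables is 210 mm.

Second table starts at x = 1308; first ends at x = 1098; clear span = 1308 − 1098 = 210 mm.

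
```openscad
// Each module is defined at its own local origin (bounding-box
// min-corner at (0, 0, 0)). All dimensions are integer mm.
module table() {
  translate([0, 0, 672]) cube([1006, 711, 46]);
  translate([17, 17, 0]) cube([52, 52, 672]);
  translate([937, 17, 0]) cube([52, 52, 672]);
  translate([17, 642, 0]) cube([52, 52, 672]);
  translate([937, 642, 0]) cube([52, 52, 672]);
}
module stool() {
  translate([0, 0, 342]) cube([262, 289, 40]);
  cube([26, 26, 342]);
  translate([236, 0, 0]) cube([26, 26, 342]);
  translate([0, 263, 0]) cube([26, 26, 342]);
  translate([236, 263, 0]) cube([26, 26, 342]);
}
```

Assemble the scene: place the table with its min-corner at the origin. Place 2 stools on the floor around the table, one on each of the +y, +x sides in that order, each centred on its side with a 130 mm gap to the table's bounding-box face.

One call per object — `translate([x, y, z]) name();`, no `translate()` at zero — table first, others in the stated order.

table();
translate([372, 841, 0]) stool();
translate([1136, 211, 0]) stool();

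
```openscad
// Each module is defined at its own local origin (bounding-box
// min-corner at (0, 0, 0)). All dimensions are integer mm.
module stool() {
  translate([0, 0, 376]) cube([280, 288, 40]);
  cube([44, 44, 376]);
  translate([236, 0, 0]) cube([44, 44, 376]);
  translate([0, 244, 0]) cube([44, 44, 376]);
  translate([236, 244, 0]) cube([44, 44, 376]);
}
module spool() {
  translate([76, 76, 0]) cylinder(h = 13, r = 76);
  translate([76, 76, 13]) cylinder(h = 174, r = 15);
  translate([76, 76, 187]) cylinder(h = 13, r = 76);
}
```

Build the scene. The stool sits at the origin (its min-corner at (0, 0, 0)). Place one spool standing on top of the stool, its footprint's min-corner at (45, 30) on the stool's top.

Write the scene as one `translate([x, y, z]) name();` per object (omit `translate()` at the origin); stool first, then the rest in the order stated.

stool();
translate([45, 30, 416]) spool();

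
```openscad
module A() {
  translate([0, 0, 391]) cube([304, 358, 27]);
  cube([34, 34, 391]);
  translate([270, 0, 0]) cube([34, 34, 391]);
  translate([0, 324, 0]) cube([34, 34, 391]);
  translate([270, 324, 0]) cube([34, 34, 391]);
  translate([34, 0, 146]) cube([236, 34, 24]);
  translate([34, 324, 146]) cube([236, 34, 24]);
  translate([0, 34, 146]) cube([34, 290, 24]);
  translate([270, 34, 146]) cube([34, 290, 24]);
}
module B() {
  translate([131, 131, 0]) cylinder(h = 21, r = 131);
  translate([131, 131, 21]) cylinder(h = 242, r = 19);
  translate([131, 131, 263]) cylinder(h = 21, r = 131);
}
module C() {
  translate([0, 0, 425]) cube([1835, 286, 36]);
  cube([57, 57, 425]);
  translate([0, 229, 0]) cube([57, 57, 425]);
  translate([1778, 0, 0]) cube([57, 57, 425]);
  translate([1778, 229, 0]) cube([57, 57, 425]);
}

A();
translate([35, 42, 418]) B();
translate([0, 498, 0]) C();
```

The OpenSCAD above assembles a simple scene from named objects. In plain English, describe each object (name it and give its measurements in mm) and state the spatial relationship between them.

A is a simple wooden stool: a rectangular seat 304 mm (x) by 358 mm (y), 27 mm thick, top face at z = 418 mm, on four square legs, each 34×34 mm in cross-section. The legs rest on z = 0, each flush with a corner of the seat. Four stretchers, 34 mm wide and 24 mm tall, connect adjacent legs with their undersides at z = 146 mm, each running between the inner faces of the legs it joins and aligned with the legs' outer faces on the other axis.

B is a spool: two coaxial disc flanges of radius 131 mm and thickness 21 mm, joined by a core cylinder of radius 19 mm and height 242 mm. The lower flange rests on z = 0 and the three cylinders share a vertical axis.

C is a bench: a 1835×286 mm seat slab, 36 mm thick, top at z = 461 mm, on four 57×57 mm square legs flush with the seat corners and standing on z = 0.

The spool is on top of the stool. The bench is on the floor beside the stool on its +y side.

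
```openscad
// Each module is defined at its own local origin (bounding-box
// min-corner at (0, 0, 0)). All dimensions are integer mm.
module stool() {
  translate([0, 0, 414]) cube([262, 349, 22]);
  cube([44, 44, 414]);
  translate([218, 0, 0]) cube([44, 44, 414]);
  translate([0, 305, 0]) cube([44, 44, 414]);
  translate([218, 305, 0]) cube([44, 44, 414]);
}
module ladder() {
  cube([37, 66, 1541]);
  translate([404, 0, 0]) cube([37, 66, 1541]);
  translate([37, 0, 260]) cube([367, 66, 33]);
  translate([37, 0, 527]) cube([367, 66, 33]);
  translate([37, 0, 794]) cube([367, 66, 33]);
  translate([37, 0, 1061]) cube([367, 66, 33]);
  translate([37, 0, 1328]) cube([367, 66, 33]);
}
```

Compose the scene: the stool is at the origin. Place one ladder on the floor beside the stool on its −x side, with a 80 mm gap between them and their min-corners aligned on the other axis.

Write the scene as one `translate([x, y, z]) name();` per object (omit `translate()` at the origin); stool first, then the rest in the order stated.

stool();
translate([-521, 0, 0]) ladder();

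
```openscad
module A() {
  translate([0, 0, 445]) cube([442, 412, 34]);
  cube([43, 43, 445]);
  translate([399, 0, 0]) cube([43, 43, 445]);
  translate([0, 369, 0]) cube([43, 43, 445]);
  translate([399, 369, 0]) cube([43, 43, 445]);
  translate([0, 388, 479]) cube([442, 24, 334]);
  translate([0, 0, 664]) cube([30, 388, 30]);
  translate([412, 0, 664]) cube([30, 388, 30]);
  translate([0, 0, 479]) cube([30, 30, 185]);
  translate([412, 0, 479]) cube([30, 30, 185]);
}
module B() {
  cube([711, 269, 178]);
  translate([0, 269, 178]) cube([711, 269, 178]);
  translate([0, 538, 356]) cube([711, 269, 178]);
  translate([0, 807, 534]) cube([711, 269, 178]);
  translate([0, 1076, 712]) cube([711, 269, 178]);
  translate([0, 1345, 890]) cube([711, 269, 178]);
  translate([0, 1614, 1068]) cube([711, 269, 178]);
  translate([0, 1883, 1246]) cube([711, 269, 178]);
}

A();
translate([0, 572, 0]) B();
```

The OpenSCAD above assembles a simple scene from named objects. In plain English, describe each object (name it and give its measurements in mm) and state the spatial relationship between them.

A is a chair. The seat is a 442×412×34 mm slab with its top at z = 479 mm, on four 43×43 mm corner legs (flush with the seat edges, standing on z = 0). A flat backrest 24 mm thick, 334 mm tall, spans the full seat width and rises from the seat top along its +y edge, rear face flush with the rear of the seat. Two armrests of 30×30 mm section run along each side from the seat's front edge to the front of the backrest, top faces 215 mm above the seat top and outer faces flush with the seat's x-edges; a 30×30 mm post under the front of each armrest stands on the seat at the front corner.

B is a run of 8 identical solid stair steps. Each tread is 711×269 mm and each step block is 178 mm high. Step 1 rests on the floor; step k is offset from step 1 by (k−1)×269 mm in y and (k−1)×178 mm in z.

The staircase is on the floor beside the chair on its +y side.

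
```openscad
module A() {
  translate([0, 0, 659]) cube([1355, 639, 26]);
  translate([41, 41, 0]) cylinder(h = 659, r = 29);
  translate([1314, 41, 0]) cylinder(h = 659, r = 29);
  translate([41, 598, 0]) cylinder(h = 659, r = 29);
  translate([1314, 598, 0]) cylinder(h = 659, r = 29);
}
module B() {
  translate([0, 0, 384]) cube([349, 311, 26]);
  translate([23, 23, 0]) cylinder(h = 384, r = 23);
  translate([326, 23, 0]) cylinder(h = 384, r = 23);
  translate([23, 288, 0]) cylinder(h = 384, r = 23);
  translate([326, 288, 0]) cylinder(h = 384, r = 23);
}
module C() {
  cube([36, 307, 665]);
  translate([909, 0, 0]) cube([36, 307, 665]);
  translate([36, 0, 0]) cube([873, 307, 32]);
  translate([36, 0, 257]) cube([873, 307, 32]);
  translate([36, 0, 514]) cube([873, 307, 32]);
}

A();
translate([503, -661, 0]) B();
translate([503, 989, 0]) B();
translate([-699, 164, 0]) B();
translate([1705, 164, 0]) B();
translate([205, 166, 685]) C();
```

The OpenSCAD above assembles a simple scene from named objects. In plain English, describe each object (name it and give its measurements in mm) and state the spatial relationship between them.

A is a table: top 1355 mm (x) × 639 mm (y), 26 mm thick, upper face at z = 685 mm, on four round legs of 58 mm diameter, each leg's bounding box inset 12 mm from the nearest pair of top edges, running from z = 0 to the bottom of the top.

B is a four-legged stool. The seat is a 349×311×26 mm slab whose top surface is at z = 410 mm; four round legs, each 46 mm in diameter, run from the floor (z = 0) to the underside of the seat, each leg's axis is inset half a diameter from the nearest pair of seat edges (so the leg's bounding box is flush with the corner).

C is an open bookshelf. Two side panels, each 36 mm thick, 307 mm deep and 665 mm tall, stand 945 mm apart (outside-to-outside). Between them sit 3 shelves, each 32 mm thick and 307 mm deep, spanning the full gap between the sides. The bottom shelf rests on the floor (its underside at z = 0) and the clear gap between one shelf's top and the next shelf's underside is 225 mm.

Four stools sit around the table at the −y, +y, −x, +x sides. The bookshelf is on top of the table, centred.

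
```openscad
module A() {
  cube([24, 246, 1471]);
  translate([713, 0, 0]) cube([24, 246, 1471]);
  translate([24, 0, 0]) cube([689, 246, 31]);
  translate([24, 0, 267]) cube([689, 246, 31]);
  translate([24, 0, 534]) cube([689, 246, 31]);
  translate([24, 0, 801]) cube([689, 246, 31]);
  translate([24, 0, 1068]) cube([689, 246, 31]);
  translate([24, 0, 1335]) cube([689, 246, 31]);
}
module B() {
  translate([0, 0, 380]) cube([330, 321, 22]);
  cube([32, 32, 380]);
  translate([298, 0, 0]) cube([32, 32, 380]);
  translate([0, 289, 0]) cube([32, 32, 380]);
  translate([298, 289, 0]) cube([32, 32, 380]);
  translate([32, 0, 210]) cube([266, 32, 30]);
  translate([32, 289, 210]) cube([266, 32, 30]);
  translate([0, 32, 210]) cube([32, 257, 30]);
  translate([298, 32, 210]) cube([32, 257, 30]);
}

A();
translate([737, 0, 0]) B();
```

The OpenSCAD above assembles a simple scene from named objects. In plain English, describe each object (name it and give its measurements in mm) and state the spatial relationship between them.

A is a bookshelf 737 mm wide overall, 246 mm deep and 1471 mm tall. The two sides are 24 mm thick vertical panels. 6 horizontal shelves of 31 mm thickness span between the inner faces of the sides; the lowest shelf sits on the floor and shelves are stacked with a clear vertical gap of 236 mm between each pair.

B is a four-legged stool. The seat is a 330×321×22 mm slab whose top surface is at z = 402 mm; four square legs, each 32×32 mm in cross-section, run from the floor (z = 0) to the underside of the seat, each flush with a corner of the seat. Four stretchers, 32 mm wide and 30 mm tall, connect adjacent legs with their undersides at z = 210 mm, each running between the inner faces of the legs it joins and aligned with the legs' outer faces on the other axis.

The stool is against the bookshelf's +x side, with their −y faces flush.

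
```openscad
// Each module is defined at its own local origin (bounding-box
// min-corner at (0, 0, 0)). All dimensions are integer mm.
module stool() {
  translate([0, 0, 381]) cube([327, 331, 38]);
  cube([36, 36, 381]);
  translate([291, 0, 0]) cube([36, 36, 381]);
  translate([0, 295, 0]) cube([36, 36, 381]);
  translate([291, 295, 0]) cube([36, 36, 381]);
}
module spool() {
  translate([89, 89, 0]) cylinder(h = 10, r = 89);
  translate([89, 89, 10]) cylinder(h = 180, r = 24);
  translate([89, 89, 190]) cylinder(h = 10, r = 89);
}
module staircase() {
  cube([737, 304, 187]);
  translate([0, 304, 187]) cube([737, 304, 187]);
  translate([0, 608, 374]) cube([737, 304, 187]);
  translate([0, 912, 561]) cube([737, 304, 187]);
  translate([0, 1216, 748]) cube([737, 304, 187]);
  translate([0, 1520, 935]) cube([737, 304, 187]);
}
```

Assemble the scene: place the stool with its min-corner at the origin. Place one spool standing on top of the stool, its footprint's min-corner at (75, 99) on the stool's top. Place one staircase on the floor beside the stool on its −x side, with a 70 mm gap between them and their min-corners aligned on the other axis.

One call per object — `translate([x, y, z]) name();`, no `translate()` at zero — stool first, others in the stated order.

stool();
translate([75, 99, 419]) spool();
translate([-807, 0, 0]) staircase();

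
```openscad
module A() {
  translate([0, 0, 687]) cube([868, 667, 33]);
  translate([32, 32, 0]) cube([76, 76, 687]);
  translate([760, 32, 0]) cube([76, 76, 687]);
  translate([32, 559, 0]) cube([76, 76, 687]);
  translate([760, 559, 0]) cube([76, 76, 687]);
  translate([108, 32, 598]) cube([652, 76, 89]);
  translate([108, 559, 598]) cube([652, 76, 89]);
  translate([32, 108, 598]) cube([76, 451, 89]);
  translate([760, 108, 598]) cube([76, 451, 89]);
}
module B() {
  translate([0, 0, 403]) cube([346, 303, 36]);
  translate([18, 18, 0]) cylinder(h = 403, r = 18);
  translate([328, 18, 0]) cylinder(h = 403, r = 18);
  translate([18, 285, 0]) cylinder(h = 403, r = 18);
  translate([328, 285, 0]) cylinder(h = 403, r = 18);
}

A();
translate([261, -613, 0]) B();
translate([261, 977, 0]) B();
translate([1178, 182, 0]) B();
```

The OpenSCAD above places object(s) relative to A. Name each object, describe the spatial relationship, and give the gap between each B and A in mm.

A is a table. B is a stool. Three stools sit around the table at the −y, +y, +x sides. The gap between each stool and the table is 310 mm.

Each stool's nearest face is 310 mm from the table's bounding box.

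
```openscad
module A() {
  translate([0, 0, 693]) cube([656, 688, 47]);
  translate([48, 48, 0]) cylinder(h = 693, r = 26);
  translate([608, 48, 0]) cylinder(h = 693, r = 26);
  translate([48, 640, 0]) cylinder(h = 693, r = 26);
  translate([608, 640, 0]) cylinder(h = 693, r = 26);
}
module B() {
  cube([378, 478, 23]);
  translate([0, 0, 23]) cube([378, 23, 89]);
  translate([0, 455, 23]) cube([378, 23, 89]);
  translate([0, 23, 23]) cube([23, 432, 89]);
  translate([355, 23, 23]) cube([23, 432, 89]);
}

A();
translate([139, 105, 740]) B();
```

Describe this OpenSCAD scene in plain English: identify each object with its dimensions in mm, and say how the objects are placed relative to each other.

A is a table: top 656 mm (x) × 688 mm (y), 47 mm thick, upper face at z = 740 mm, on four round legs of 52 mm diameter, each leg's bounding box inset 22 mm from the nearest pair of top edges, running from z = 0 to the bottom of the top.

B is an open storage box with external size 378×478×112 mm and wall thickness 23 mm (the base is also 23 mm thick). The base covers the whole footprint; the four walls stand on the base, with the y-facing walls full-width and the x-facing walls fitting between their inner faces.

The open box is on top of the table, centred.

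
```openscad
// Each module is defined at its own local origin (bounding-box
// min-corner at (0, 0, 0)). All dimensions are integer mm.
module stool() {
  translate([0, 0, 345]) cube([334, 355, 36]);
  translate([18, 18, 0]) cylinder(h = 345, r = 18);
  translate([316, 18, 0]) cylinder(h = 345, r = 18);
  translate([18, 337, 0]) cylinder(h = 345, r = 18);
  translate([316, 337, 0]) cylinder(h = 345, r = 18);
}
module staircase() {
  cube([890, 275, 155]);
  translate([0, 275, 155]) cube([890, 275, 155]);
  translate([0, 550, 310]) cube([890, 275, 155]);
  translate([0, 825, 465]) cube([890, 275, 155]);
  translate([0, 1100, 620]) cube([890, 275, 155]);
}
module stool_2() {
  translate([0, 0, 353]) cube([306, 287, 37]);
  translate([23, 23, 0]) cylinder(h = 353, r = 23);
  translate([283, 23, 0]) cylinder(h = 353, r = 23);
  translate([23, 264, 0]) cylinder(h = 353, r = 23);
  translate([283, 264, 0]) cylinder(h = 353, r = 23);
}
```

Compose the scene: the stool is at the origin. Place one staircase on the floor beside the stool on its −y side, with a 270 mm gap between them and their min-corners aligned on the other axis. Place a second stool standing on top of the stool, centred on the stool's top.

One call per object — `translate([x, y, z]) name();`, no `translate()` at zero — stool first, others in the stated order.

stool();
translate([0, -1645, 0]) staircase();
translate([14, 34, 381]) stool_2();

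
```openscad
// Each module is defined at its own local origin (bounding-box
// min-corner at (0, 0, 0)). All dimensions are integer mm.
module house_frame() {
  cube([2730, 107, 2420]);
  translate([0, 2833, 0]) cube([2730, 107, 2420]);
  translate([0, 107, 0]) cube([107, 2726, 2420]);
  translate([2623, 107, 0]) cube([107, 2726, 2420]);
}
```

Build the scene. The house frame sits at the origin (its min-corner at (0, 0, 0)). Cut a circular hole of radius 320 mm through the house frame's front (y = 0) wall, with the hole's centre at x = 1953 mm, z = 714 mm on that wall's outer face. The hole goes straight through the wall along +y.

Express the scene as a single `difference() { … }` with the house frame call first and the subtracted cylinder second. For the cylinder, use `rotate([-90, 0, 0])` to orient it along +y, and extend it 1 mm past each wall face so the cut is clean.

difference() {
  house_frame();
  translate([1953, -1, 714]) rotate([-90, 0, 0]) cylinder(h = 109, r = 320);
}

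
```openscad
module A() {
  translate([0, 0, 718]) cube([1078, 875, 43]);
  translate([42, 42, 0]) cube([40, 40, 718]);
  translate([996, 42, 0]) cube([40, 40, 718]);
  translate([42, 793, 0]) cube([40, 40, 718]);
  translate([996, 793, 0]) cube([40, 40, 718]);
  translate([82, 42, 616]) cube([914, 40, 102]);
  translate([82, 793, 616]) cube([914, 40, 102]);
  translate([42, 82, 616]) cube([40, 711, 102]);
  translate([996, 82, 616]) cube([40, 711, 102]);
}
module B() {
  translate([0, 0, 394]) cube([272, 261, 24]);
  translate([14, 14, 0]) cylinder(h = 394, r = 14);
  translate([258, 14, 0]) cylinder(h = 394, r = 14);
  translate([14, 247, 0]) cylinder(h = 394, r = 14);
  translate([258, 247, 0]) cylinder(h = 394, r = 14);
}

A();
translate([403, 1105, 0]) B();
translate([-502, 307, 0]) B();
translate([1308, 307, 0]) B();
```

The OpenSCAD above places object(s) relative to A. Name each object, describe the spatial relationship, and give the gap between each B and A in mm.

Each stool's nearest face is 230 mm from the table's bounding box.

A is a table. B is a stool. Three stools sit around the table at the +y, −x, +x sides. The gap between each stool and the table is 230 mm.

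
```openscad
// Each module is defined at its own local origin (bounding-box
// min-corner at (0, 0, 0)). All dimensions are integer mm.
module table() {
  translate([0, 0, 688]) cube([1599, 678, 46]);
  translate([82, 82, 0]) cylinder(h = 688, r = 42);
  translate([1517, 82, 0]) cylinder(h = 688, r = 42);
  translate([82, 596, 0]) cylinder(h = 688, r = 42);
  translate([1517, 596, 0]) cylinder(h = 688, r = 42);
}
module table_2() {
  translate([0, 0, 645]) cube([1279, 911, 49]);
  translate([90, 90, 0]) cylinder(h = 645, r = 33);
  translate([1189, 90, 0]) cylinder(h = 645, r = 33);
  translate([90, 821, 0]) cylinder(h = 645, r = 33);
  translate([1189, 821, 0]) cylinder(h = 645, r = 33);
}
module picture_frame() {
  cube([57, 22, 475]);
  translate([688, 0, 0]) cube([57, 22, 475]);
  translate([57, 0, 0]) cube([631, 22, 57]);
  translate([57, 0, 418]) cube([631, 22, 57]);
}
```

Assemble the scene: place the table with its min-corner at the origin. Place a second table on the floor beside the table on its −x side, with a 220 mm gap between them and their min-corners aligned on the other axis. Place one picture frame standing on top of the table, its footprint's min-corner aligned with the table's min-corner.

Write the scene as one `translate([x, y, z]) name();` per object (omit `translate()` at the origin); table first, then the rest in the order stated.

table();
translate([-1499, 0, 0]) table_2();
translate([0, 0, 734]) picture_frame();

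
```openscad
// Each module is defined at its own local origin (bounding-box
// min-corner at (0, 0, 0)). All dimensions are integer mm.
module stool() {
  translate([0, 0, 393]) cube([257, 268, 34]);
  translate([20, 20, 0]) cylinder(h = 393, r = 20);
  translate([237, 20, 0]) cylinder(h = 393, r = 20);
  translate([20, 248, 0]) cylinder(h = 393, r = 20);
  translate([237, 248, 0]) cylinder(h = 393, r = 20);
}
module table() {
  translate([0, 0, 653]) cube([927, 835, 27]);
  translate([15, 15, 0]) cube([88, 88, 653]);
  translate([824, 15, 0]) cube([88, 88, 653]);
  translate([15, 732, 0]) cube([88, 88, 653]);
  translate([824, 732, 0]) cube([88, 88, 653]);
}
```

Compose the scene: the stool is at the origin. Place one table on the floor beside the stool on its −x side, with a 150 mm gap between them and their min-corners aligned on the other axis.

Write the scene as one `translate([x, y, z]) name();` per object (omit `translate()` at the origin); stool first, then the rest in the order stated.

stool();
translate([-1077, 0, 0]) table();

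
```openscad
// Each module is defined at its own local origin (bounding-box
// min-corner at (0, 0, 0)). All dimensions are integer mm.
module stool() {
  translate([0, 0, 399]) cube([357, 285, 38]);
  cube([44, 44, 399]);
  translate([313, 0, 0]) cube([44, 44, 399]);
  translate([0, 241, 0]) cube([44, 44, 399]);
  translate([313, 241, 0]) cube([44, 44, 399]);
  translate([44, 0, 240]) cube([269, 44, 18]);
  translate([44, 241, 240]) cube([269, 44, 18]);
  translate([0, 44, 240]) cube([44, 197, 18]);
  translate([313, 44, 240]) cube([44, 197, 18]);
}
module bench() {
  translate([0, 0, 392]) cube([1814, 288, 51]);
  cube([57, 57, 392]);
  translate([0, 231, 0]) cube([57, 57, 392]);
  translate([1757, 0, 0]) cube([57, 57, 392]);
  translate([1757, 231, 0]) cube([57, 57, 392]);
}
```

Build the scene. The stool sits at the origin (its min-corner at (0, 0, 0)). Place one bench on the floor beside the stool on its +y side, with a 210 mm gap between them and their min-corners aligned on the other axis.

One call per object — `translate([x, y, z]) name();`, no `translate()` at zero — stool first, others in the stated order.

stool();
translate([0, 495, 0]) bench();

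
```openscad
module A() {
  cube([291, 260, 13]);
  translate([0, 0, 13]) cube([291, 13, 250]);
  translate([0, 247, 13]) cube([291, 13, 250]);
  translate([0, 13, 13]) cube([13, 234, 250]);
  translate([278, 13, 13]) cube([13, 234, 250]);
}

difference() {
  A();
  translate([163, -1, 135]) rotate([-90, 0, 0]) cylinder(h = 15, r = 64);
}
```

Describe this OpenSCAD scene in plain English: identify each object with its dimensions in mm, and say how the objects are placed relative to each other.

A is an open storage box with external size 291×260×263 mm and wall thickness 13 mm (the base is also 13 mm thick). The base covers the whole footprint; the four walls stand on the base, with the y-facing walls full-width and the x-facing walls fitting between their inner faces.

The open box has a circular hole of radius 64 mm through its front wall, centred at (x = 163, z = 135).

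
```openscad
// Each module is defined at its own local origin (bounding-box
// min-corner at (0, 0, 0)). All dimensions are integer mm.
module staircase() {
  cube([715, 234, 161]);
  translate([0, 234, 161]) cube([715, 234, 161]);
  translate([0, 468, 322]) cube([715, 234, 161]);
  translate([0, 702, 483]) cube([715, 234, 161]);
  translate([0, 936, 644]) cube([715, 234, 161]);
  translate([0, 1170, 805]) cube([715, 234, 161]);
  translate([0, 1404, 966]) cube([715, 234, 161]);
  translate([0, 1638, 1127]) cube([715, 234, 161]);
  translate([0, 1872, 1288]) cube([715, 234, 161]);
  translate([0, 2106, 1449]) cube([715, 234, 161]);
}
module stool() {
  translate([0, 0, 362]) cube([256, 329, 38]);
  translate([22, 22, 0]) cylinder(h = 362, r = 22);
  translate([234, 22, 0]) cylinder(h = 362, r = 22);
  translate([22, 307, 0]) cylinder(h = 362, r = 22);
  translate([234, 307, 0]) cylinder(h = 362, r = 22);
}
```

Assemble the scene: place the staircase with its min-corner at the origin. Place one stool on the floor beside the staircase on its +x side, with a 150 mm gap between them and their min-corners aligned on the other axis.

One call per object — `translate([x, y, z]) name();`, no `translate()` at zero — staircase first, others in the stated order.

staircase();
translate([865, 0, 0]) stool();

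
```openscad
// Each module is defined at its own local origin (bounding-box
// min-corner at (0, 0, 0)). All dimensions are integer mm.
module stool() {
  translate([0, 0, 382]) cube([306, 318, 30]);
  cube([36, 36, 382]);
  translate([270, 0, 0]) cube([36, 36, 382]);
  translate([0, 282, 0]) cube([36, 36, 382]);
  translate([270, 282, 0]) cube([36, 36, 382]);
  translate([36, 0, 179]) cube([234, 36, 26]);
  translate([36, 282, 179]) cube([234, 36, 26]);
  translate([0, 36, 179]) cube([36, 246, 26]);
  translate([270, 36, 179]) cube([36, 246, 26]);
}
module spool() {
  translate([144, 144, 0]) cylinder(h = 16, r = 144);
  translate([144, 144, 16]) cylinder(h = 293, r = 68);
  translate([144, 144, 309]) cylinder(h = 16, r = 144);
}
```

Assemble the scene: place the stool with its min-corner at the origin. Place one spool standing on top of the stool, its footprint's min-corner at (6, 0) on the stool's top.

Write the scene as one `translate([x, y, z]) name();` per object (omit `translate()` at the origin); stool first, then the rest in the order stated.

stool();
translate([6, 0, 412]) spool();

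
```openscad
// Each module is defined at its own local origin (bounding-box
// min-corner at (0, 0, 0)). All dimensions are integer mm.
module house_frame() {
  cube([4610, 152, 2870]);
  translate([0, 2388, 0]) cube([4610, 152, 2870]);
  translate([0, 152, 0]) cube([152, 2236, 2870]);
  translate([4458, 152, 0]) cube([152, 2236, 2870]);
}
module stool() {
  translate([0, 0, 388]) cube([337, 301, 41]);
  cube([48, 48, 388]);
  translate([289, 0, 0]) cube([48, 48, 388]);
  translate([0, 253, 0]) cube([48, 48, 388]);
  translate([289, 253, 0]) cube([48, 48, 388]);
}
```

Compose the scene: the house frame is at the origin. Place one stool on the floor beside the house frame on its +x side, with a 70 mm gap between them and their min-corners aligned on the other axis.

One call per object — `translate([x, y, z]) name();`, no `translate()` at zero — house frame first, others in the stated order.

house_frame();
translate([4680, 0, 0]) stool();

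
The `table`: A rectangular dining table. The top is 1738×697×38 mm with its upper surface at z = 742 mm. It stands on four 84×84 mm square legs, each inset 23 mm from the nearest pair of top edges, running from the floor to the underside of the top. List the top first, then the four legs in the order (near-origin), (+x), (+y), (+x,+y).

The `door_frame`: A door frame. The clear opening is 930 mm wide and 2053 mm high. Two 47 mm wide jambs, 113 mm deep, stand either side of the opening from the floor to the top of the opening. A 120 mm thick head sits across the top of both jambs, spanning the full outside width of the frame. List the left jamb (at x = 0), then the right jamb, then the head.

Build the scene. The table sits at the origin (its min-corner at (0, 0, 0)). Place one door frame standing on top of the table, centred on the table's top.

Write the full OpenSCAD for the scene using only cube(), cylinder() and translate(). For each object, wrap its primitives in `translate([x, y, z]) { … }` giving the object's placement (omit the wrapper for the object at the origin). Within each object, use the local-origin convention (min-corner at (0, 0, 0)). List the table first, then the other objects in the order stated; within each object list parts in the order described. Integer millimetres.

translate([0, 0, 704]) cube([1738, 697, 38]);
translate([23, 23, 0]) cube([84, 84, 704]);
translate([1631, 23, 0]) cube([84, 84, 704]);
translate([23, 590, 0]) cube([84, 84, 704]);
translate([1631, 590, 0]) cube([84, 84, 704]);
translate([357, 292, 742]) {
  cube([47, 113, 2053]);
  translate([977, 0, 0]) cube([47, 113, 2053]);
  translate([0, 0, 2053]) cube([1024, 113, 120]);
}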